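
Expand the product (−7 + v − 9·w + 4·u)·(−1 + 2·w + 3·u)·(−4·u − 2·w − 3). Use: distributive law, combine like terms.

47·u + w − 21 + 127·u·w + 64·w² + 64·u² − 5·u·v − 4·v·w + 3·v − 14·u·v·w − 4·v·w² − 12·u²·v + 110·u·w² + 36·w³ + 52·u²·w − 48·u³

(−7 + v − 9·w + 4·u)·(−1 + 2·w + 3·u)·(−4·u − 2·w − 3)
= (7 − 14·w − 21·u − v + 2·v·w + 3·u·v + 9·w − 18·w² − 27·u·w − 4·u + 8·u·w + 12·u²)·(−4·u − 2·w − 3)    [distributive law]
= (7 − 5·w − 25·u − v + 2·v·w + 3·u·v − 18·w² − 19·u·w + 12·u²)·(−4·u − 2·w − 3)    [combine like terms]
= −28·u − 14·w − 21 + 20·u·w + 10·w² + 15·w + 100·u² + 50·u·w + 75·u + 4·u·v + 2·v·w + 3·v − 8·u·v·w − 4·v·w² − 6·v·w − 12·u²·v − 6·u·v·w − 9·u·v + 72·u·w² + 36·w³ + 54·w² + 76·u²·w + 38·u·w² + 57·u·w − 48·u³ − 24·u²·w − 36·u²    [distributive law]
= 47·u + w − 21 + 127·u·w + 64·w² + 64·u² − 5·u·v − 4·v·w + 3·v − 14·u·v·w − 4·v·w² − 12·u²·v + 110·u·w² + 36·w³ + 52·u²·w − 48·u³    [combine like terms]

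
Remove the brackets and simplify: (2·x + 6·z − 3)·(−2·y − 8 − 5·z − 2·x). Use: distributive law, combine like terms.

−4·x·y − 10·x − 22·x·z − 4·x^2 − 12·y·z − 33·z − 30·z^2 + 6·y + 24

(2·x + 6·z − 3)·(−2·y − 8 − 5·z − 2·x)
= −4·x·y − 16·x − 10·x·z − 4·x^2 − 12·y·z − 48·z − 30·z^2 − 12·x·z + 6·y + 24 + 15·z + 6·x    [distributive law]
= −4·x·y − 10·x − 22·x·z − 4·x^2 − 12·y·z − 33·z − 30·z^2 + 6·y + 24    [combine like terms]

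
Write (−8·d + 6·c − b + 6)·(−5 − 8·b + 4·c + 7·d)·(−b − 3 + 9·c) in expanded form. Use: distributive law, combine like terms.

−253·b·d − 246·d + 708·c·d − 57·b^2·d + 503·b·c·d + 90·c^2·d + 56·b·d^2 + 168·d^2 − 504·c·d^2 − 225·b·c − 252·c − 126·c^2 + 124·b^2·c − 492·b·c^2 + 216·c^3 + 19·b^2 + 159·b − 8·b^3 + 90

(−8·d + 6·c − b + 6)·(−5 − 8·b + 4·c + 7·d)·(−b − 3 + 9·c)
= (40·d + 64·b·d − 32·c·d − 56·d^2 − 30·c − 48·b·c + 24·c^2 + 42·c·d + 5·b + 8·b^2 − 4·b·c − 7·b·d − 30 − 48·b + 24·c + 42·d)·(−b − 3 + 9·c)    [distributive law]
= (82·d + 57·b·d + 10·c·d − 56·d^2 − 6·c − 52·b·c + 24·c^2 − 43·b + 8·b^2 − 30)·(−b − 3 + 9·c)    [combine like terms]
= −82·b·d − 246·d + 738·c·d − 57·b^2·d − 171·b·d + 513·b·c·d − 10·b·c·d − 30·c·d + 90·c^2·d + 56·b·d^2 + 168·d^2 − 504·c·d^2 + 6·b·c + 18·c − 54·c^2 + 52·b^2·c + 156·b·c − 468·b·c^2 − 24·b·c^2 − 72·c^2 + 216·c^3 + 43·b^2 + 129·b − 387·b·c − 8·b^3 − 24·b^2 + 72·b^2·c + 30·b + 90 − 270·c    [distributive law]
= −253·b·d − 246·d + 708·c·d − 57·b^2·d + 503·b·c·d + 90·c^2·d + 56·b·d^2 + 168·d^2 − 504·c·d^2 − 225·b·c − 252·c − 126·c^2 + 124·b^2·c − 492·b·c^2 + 216·c^3 + 19·b^2 + 159·b − 8·b^3 + 90    [combine like terms]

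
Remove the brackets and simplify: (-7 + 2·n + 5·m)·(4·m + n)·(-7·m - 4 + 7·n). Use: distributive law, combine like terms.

(-7 + 2·n + 5·m)·(4·m + n)·(-7·m - 4 + 7·n)
= (-28·m - 7·n + 8·m·n + 2·n² + 20·m² + 5·m·n)·(-7·m - 4 + 7·n)    [distributive law]
= (-28·m - 7·n + 13·m·n + 2·n² + 20·m²)·(-7·m - 4 + 7·n)    [combine like terms]
= 196·m² + 112·m - 196·m·n + 49·m·n + 28·n - 49·n² - 91·m²·n - 52·m·n + 91·m·n² - 14·m·n² - 8·n² + 14·n³ - 140·m³ - 80·m² + 140·m²·n    [distributive law]
= 116·m² + 112·m - 199·m·n + 28·n - 57·n² + 49·m²·n + 77·m·n² + 14·n³ - 140·m³    [combine like terms]

116·m² + 112·m - 199·m·n + 28·n - 57·n² + 49·m²·n + 77·m·n² + 14·n³ - 140·m³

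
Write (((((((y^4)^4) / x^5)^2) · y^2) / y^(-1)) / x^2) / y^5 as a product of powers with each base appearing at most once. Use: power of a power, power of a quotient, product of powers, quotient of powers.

x^(-12)y^30

(((((((y^4)^4) / x^5)^2) · y^2) / y^(-1)) / x^2) / y^5
= (((((((y^4)^4)^2) / ((x^5)^2)) · y^2) / y^(-1)) / x^2) / y^5    [power of a quotient]
= ((((((y^4)^8) / ((x^5)^2)) · y^2) / y^(-1)) / x^2) / y^5    [power of a power]
= ((((y^32 / ((x^5)^2)) · y^2) / y^(-1)) / x^2) / y^5    [power of a power]
= ((((y^32 / x^10) · y^2) / y^(-1)) / x^2) / y^5    [power of a power]
= x^(-12)y^30    [quotient of powers; product of powers]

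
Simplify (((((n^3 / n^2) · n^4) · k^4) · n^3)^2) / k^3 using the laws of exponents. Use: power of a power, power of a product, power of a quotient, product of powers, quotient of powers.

(((((n^3 / n^2) · n^4) · k^4) · n^3)^2) / k^3
= (((((n^3 / n^2) · n^4) · k^4)^2) · ((n^3)^2)) / k^3    [power of a product]
= (((((n^3 / n^2) · n^4)^2) · ((k^4)^2)) · ((n^3)^2)) / k^3    [power of a product]
= (((((n^3 / n^2)^2) · ((n^4)^2)) · ((k^4)^2)) · ((n^3)^2)) / k^3    [power of a product]
= ((((((n^3)^2) / ((n^2)^2)) · ((n^4)^2)) · ((k^4)^2)) · ((n^3)^2)) / k^3    [power of a quotient]
= ((((n^6 / ((n^2)^2)) · ((n^4)^2)) · ((k^4)^2)) · ((n^3)^2)) / k^3    [power of a power]
= ((((n^6 / n^4) · ((n^4)^2)) · ((k^4)^2)) · ((n^3)^2)) / k^3    [power of a power]
= (((n^2 · ((n^4)^2)) · ((k^4)^2)) · ((n^3)^2)) / k^3    [quotient of powers]
= (((n^2 · n^8) · ((k^4)^2)) · ((n^3)^2)) / k^3    [power of a power]
= ((n^10 · ((k^4)^2)) · ((n^3)^2)) / k^3    [product of powers]
= ((n^10 · k^8) · ((n^3)^2)) / k^3    [power of a power]
= ((n^10 · k^8) · n^6) / k^3    [power of a power]
= k^5n^16    [quotient of powers; product of powers]

k^5n^16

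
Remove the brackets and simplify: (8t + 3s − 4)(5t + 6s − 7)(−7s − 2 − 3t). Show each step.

−469st² + 148t² − 120t³ − 495s²t + 541st + 68t − 126s³ + 279s² − 106s − 56

(8t + 3s − 4)(5t + 6s − 7)(−7s − 2 − 3t)
= (40t² + 48st − 56t + 15st + 18s² − 21s − 20t − 24s + 28)(−7s − 2 − 3t)    [distributive law]
= (40t² + 63st − 76t + 18s² − 45s + 28)(−7s − 2 − 3t)    [combine like terms]
= −280st² − 80t² − 120t³ − 441s²t − 126st − 189st² + 532st + 152t + 228t² − 126s³ − 36s² − 54s²t + 315s² + 90s + 135st − 196s − 56 − 84t    [distributive law]
= −469st² + 148t² − 120t³ − 495s²t + 541st + 68t − 126s³ + 279s² − 106s − 56    [combine like terms]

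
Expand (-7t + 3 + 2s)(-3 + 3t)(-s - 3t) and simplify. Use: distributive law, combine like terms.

(-7t + 3 + 2s)(-3 + 3t)(-s - 3t)
= (21t - 21t^2 - 9 + 9t - 6s + 6st)(-s - 3t)    [distributive law]
= (30t - 21t^2 - 9 - 6s + 6st)(-s - 3t)    [combine like terms]
= -30st - 90t^2 + 21st^2 + 63t^3 + 9s + 27t + 6s^2 + 18st - 6s^2t - 18st^2    [distributive law]
= -12st - 90t^2 + 3st^2 + 63t^3 + 9s + 27t + 6s^2 - 6s^2t    [combine like terms]

-12st - 90t^2 + 3st^2 + 63t^3 + 9s + 27t + 6s^2 - 6s^2t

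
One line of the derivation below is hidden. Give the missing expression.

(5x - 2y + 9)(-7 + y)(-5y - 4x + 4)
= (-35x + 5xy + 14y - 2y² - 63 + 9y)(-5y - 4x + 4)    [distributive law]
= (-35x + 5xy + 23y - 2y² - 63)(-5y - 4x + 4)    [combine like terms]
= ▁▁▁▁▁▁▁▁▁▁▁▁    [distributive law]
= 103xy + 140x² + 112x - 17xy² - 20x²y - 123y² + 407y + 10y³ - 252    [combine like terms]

By distributive law:

175xy + 140x² - 140x - 25xy² - 20x²y + 20xy - 115y² - 92xy + 92y + 10y³ + 8xy² - 8y² + 315y + 252x - 252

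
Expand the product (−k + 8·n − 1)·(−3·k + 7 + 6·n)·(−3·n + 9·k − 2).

(−k + 8·n − 1)·(−3·k + 7 + 6·n)·(−3·n + 9·k − 2)
= (3·k² − 7·k − 6·k·n − 24·k·n + 56·n + 48·n² + 3·k − 7 − 6·n)·(−3·n + 9·k − 2)    [distributive law]
= (3·k² − 4·k − 30·k·n + 50·n + 48·n² − 7)·(−3·n + 9·k − 2)    [combine like terms]
= −9·k²·n + 27·k³ − 6·k² + 12·k·n − 36·k² + 8·k + 90·k·n² − 270·k²·n + 60·k·n − 150·n² + 450·k·n − 100·n − 144·n³ + 432·k·n² − 96·n² + 21·n − 63·k + 14    [distributive law]
= −279·k²·n + 27·k³ − 42·k² + 522·k·n − 55·k + 522·k·n² − 246·n² − 79·n − 144·n³ + 14    [combine like terms]

−279·k²·n + 27·k³ − 42·k² + 522·k·n − 55·k + 522·k·n² − 246·n² − 79·n − 144·n³ + 14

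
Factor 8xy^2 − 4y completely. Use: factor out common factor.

4y(2xy − 1)

8xy^2 − 4y
= 4(2xy^2 − y)    [factor out 4]
= 4y(2xy − 1)    [factor out y]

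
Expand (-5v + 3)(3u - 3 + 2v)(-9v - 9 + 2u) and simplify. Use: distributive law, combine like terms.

115uv^2 + 96uv - 30u^2v - 99v^2 - 108v + 90v^3 - 99u + 18u^2 + 81

(-5v + 3)(3u - 3 + 2v)(-9v - 9 + 2u)
= (-15uv + 15v - 10v^2 + 9u - 9 + 6v)(-9v - 9 + 2u)    [distributive law]
= (-15uv + 21v - 10v^2 + 9u - 9)(-9v - 9 + 2u)    [combine like terms]
= 135uv^2 + 135uv - 30u^2v - 189v^2 - 189v + 42uv + 90v^3 + 90v^2 - 20uv^2 - 81uv - 81u + 18u^2 + 81v + 81 - 18u    [distributive law]
= 115uv^2 + 96uv - 30u^2v - 99v^2 - 108v + 90v^3 - 99u + 18u^2 + 81    [combine like terms]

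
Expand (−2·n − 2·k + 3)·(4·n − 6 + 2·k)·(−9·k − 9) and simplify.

72·k·n² + 72·n² − 108·k·n − 216·n + 108·k²·n − 126·k² + 36·k³ + 162

(−2·n − 2·k + 3)·(4·n − 6 + 2·k)·(−9·k − 9)
= (−8·n² + 12·n − 4·k·n − 8·k·n + 12·k − 4·k² + 12·n − 18 + 6·k)·(−9·k − 9)    [distributive law]
= (−8·n² + 24·n − 12·k·n + 18·k − 4·k² − 18)·(−9·k − 9)    [combine like terms]
= 72·k·n² + 72·n² − 216·k·n − 216·n + 108·k²·n + 108·k·n − 162·k² − 162·k + 36·k³ + 36·k² + 162·k + 162    [distributive law]
= 72·k·n² + 72·n² − 108·k·n − 216·n + 108·k²·n − 126·k² + 36·k³ + 162    [combine like terms]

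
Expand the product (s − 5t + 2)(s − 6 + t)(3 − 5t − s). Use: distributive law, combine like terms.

7s^2 − s^2t − s^3 − 24st + 25st^2 + 156t − 175t^2 + 25t^3 − 36

(s − 5t + 2)(s − 6 + t)(3 − 5t − s)
= (s^2 − 6s + st − 5st + 30t − 5t^2 + 2s − 12 + 2t)(3 − 5t − s)    [distributive law]
= (s^2 − 4s − 4st + 32t − 5t^2 − 12)(3 − 5t − s)    [combine like terms]
= 3s^2 − 5s^2t − s^3 − 12s + 20st + 4s^2 − 12st + 20st^2 + 4s^2t + 96t − 160t^2 − 32st − 15t^2 + 25t^3 + 5st^2 − 36 + 60t + 12s    [distributive law]
= 7s^2 − s^2t − s^3 − 24st + 25st^2 + 156t − 175t^2 + 25t^3 − 36    [combine like terms]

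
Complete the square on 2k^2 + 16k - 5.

2(k + 4)^2 - 37

2k^2 + 16k - 5
= 2(k^2 + 8k) - 5    [factor out 2 from the k-terms]
= 2(k^2 + 8k + 16 - 16) - 5    [add and subtract 16 inside the bracket]
= 2(k + 4)^2 - 32 - 5    [perfect-square identity]
= 2(k + 4)^2 - 37    [combine constants]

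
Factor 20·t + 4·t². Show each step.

20·t + 4·t²
= 4(5·t + t²)    [factor out 4]
= 4·t(5 + t)    [factor out t]

4·t(5 + t)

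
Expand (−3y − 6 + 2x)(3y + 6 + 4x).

(−3y − 6 + 2x)(3y + 6 + 4x)
= −9y² − 18y − 12xy − 18y − 36 − 24x + 6xy + 12x + 8x²    [distributive law]
= −9y² − 36y − 6xy − 36 − 12x + 8x²    [combine like terms]

−9y² − 36y − 6xy − 36 − 12x + 8x²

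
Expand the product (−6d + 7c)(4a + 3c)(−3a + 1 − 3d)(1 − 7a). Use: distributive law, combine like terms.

(−6d + 7c)(4a + 3c)(−3a + 1 − 3d)(1 − 7a)
= (−24ad − 18cd + 28ac + 21c²)(−3a + 1 − 3d)(1 − 7a)    [distributive law]
= (72a²d − 24ad + 72ad² + 54acd − 18cd + 54cd² − 84a²c + 28ac − 84acd − 63ac² + 21c² − 63c²d)(1 − 7a)    [distributive law]
= (72a²d − 24ad + 72ad² − 30acd − 18cd + 54cd² − 84a²c + 28ac − 63ac² + 21c² − 63c²d)(1 − 7a)    [combine like terms]
= 72a²d − 504a³d − 24ad + 168a²d + 72ad² − 504a²d² − 30acd + 210a²cd − 18cd + 126acd + 54cd² − 378acd² − 84a²c + 588a³c + 28ac − 196a²c − 63ac² + 441a²c² + 21c² − 147ac² − 63c²d + 441ac²d    [distributive law]
= 240a²d − 504a³d − 24ad + 72ad² − 504a²d² + 96acd + 210a²cd − 18cd + 54cd² − 378acd² − 280a²c + 588a³c + 28ac − 210ac² + 441a²c² + 21c² − 63c²d + 441ac²d    [combine like terms]

240a²d − 504a³d − 24ad + 72ad² − 504a²d² + 96acd + 210a²cd − 18cd + 54cd² − 378acd² − 280a²c + 588a³c + 28ac − 210ac² + 441a²c² + 21c² − 63c²d + 441ac²d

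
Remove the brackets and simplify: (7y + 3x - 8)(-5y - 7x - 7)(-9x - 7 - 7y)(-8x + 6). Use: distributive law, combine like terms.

(7y + 3x - 8)(-5y - 7x - 7)(-9x - 7 - 7y)(-8x + 6)
= (-35y^2 - 49xy - 49y - 15xy - 21x^2 - 21x + 40y + 56x + 56)(-9x - 7 - 7y)(-8x + 6)    [distributive law]
= (-35y^2 - 64xy - 9y - 21x^2 + 35x + 56)(-9x - 7 - 7y)(-8x + 6)    [combine like terms]
= (315xy^2 + 245y^2 + 245y^3 + 576x^2y + 448xy + 448xy^2 + 81xy + 63y + 63y^2 + 189x^3 + 147x^2 + 147x^2y - 315x^2 - 245x - 245xy - 504x - 392 - 392y)(-8x + 6)    [distributive law]
= (763xy^2 + 308y^2 + 245y^3 + 723x^2y + 284xy - 329y + 189x^3 - 168x^2 - 749x - 392)(-8x + 6)    [combine like terms]
= -6104x^2y^2 + 4578xy^2 - 2464xy^2 + 1848y^2 - 1960xy^3 + 1470y^3 - 5784x^3y + 4338x^2y - 2272x^2y + 1704xy + 2632xy - 1974y - 1512x^4 + 1134x^3 + 1344x^3 - 1008x^2 + 5992x^2 - 4494x + 3136x - 2352    [distributive law]
= -6104x^2y^2 + 2114xy^2 + 1848y^2 - 1960xy^3 + 1470y^3 - 5784x^3y + 2066x^2y + 4336xy - 1974y - 1512x^4 + 2478x^3 + 4984x^2 - 1358x - 2352    [combine like terms]

-6104x^2y^2 + 2114xy^2 + 1848y^2 - 1960xy^3 + 1470y^3 - 5784x^3y + 2066x^2y + 4336xy - 1974y - 1512x^4 + 2478x^3 + 4984x^2 - 1358x - 2352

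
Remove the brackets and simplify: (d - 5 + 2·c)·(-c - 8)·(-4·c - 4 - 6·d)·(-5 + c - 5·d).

-238·c^2·d - 24·c^3·d - 74·c^2·d^2 - 138·c·d - 492·c·d^2 - 30·c·d^3 + 1840·d + 800·d^2 - 240·d^3 - 376·c^2 + 12·c^3 + 420·c + 800 + 8·c^4

(d - 5 + 2·c)·(-c - 8)·(-4·c - 4 - 6·d)·(-5 + c - 5·d)
= (-c·d - 8·d + 5·c + 40 - 2·c^2 - 16·c)·(-4·c - 4 - 6·d)·(-5 + c - 5·d)    [distributive law]
= (-c·d - 8·d - 11·c + 40 - 2·c^2)·(-4·c - 4 - 6·d)·(-5 + c - 5·d)    [combine like terms]
= (4·c^2·d + 4·c·d + 6·c·d^2 + 32·c·d + 32·d + 48·d^2 + 44·c^2 + 44·c + 66·c·d - 160·c - 160 - 240·d + 8·c^3 + 8·c^2 + 12·c^2·d)·(-5 + c - 5·d)    [distributive law]
= (16·c^2·d + 102·c·d + 6·c·d^2 - 208·d + 48·d^2 + 52·c^2 - 116·c - 160 + 8·c^3)·(-5 + c - 5·d)    [combine like terms]
= -80·c^2·d + 16·c^3·d - 80·c^2·d^2 - 510·c·d + 102·c^2·d - 510·c·d^2 - 30·c·d^2 + 6·c^2·d^2 - 30·c·d^3 + 1040·d - 208·c·d + 1040·d^2 - 240·d^2 + 48·c·d^2 - 240·d^3 - 260·c^2 + 52·c^3 - 260·c^2·d + 580·c - 116·c^2 + 580·c·d + 800 - 160·c + 800·d - 40·c^3 + 8·c^4 - 40·c^3·d    [distributive law]
= -238·c^2·d - 24·c^3·d - 74·c^2·d^2 - 138·c·d - 492·c·d^2 - 30·c·d^3 + 1840·d + 800·d^2 - 240·d^3 - 376·c^2 + 12·c^3 + 420·c + 800 + 8·c^4    [combine like terms]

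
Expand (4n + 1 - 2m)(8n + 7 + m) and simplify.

(4n + 1 - 2m)(8n + 7 + m)
= 32n^2 + 28n + 4mn + 8n + 7 + m - 16mn - 14m - 2m^2    [distributive law]
= 32n^2 + 36n - 12mn + 7 - 13m - 2m^2    [combine like terms]

32n^2 + 36n - 12mn + 7 - 13m - 2m^2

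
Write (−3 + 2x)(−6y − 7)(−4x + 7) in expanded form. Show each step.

(−3 + 2x)(−6y − 7)(−4x + 7)
= (18y + 21 − 12xy − 14x)(−4x + 7)    [distributive law]
= −72xy + 126y − 84x + 147 + 48x²y − 84xy + 56x² − 98x    [distributive law]
= −156xy + 126y − 182x + 147 + 48x²y + 56x²    [combine like terms]

−156xy + 126y − 182x + 147 + 48x²y + 56x²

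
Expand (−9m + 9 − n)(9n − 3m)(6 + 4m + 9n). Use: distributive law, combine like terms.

(−9m + 9 − n)(9n − 3m)(6 + 4m + 9n)
= (−81mn + 27m^2 + 81n − 27m − 9n^2 + 3mn)(6 + 4m + 9n)    [distributive law]
= (−78mn + 27m^2 + 81n − 27m − 9n^2)(6 + 4m + 9n)    [combine like terms]
= −468mn − 312m^2n − 702mn^2 + 162m^2 + 108m^3 + 243m^2n + 486n + 324mn + 729n^2 − 162m − 108m^2 − 243mn − 54n^2 − 36mn^2 − 81n^3    [distributive law]
= −387mn − 69m^2n − 738mn^2 + 54m^2 + 108m^3 + 486n + 675n^2 − 162m − 81n^3    [combine like terms]

−387mn − 69m^2n − 738mn^2 + 54m^2 + 108m^3 + 486n + 675n^2 − 162m − 81n^3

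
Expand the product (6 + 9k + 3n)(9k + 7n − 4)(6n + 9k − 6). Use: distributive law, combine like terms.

(6 + 9k + 3n)(9k + 7n − 4)(6n + 9k − 6)
= (54k + 42n − 24 + 81k^2 + 63kn − 36k + 27kn + 21n^2 − 12n)(6n + 9k − 6)    [distributive law]
= (18k + 30n − 24 + 81k^2 + 90kn + 21n^2)(6n + 9k − 6)    [combine like terms]
= 108kn + 162k^2 − 108k + 180n^2 + 270kn − 180n − 144n − 216k + 144 + 486k^2n + 729k^3 − 486k^2 + 540kn^2 + 810k^2n − 540kn + 126n^3 + 189kn^2 − 126n^2    [distributive law]
= −162kn − 324k^2 − 324k + 54n^2 − 324n + 144 + 1296k^2n + 729k^3 + 729kn^2 + 126n^3    [combine like terms]

−162kn − 324k^2 − 324k + 54n^2 − 324n + 144 + 1296k^2n + 729k^3 + 729kn^2 + 126n^3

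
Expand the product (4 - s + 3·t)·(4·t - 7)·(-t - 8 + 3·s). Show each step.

(4 - s + 3·t)·(4·t - 7)·(-t - 8 + 3·s)
= (16·t - 28 - 4·s·t + 7·s + 12·t^2 - 21·t)·(-t - 8 + 3·s)    [distributive law]
= (-5·t - 28 - 4·s·t + 7·s + 12·t^2)·(-t - 8 + 3·s)    [combine like terms]
= 5·t^2 + 40·t - 15·s·t + 28·t + 224 - 84·s + 4·s·t^2 + 32·s·t - 12·s^2·t - 7·s·t - 56·s + 21·s^2 - 12·t^3 - 96·t^2 + 36·s·t^2    [distributive law]
= -91·t^2 + 68·t + 10·s·t + 224 - 140·s + 40·s·t^2 - 12·s^2·t + 21·s^2 - 12·t^3    [combine like terms]

-91·t^2 + 68·t + 10·s·t + 224 - 140·s + 40·s·t^2 - 12·s^2·t + 21·s^2 - 12·t^3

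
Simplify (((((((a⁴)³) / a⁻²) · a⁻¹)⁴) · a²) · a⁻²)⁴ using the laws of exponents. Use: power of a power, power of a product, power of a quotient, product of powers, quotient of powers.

(((((((a⁴)³) / a⁻²) · a⁻¹)⁴) · a²) · a⁻²)⁴
= (((((((a⁴)³) / a⁻²) · a⁻¹)⁴) · a²)⁴) · ((a⁻²)⁴)    [power of a product]
= (((((((a⁴)³) / a⁻²) · a⁻¹)⁴)⁴) · ((a²)⁴)) · ((a⁻²)⁴)    [power of a product]
= ((((((a⁴)³) / a⁻²) · a⁻¹)¹⁶) · ((a²)⁴)) · ((a⁻²)⁴)    [power of a power]
= ((((((a⁴)³) / a⁻²)¹⁶) · ((a⁻¹)¹⁶)) · ((a²)⁴)) · ((a⁻²)⁴)    [power of a product]
= ((((((a⁴)³)¹⁶) / ((a⁻²)¹⁶)) · ((a⁻¹)¹⁶)) · ((a²)⁴)) · ((a⁻²)⁴)    [power of a quotient]
= (((((a⁴)⁴⁸) / ((a⁻²)¹⁶)) · ((a⁻¹)¹⁶)) · ((a²)⁴)) · ((a⁻²)⁴)    [power of a power]
= (((a¹⁹² / ((a⁻²)¹⁶)) · ((a⁻¹)¹⁶)) · ((a²)⁴)) · ((a⁻²)⁴)    [power of a power]
= (((a¹⁹² / a⁻³²) · ((a⁻¹)¹⁶)) · ((a²)⁴)) · ((a⁻²)⁴)    [power of a power]
= ((a²²⁴ · ((a⁻¹)¹⁶)) · ((a²)⁴)) · ((a⁻²)⁴)    [quotient of powers]
= ((a²²⁴ · a⁻¹⁶) · ((a²)⁴)) · ((a⁻²)⁴)    [power of a power]
= (a²⁰⁸ · ((a²)⁴)) · ((a⁻²)⁴)    [product of powers]
= (a²⁰⁸ · a⁸) · ((a⁻²)⁴)    [power of a power]
= a²¹⁶ · ((a⁻²)⁴)    [product of powers]
= a²¹⁶ · a⁻⁸    [power of a power]
= a²⁰⁸    [product of powers]

a²⁰⁸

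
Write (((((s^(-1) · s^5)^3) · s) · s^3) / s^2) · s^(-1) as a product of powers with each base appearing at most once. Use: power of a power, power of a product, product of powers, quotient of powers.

s^13

(((((s^(-1) · s^5)^3) · s) · s^3) / s^2) · s^(-1)
= ((((((s^(-1))^3) · ((s^5)^3)) · s) · s^3) / s^2) · s^(-1)    [power of a product]
= ((((s^(-3) · ((s^5)^3)) · s) · s^3) / s^2) · s^(-1)    [power of a power]
= ((((s^(-3) · s^15) · s) · s^3) / s^2) · s^(-1)    [power of a power]
= (((s^12 · s) · s^3) / s^2) · s^(-1)    [product of powers]
= ((s^13 · s^3) / s^2) · s^(-1)    [product of powers]
= (s^16 / s^2) · s^(-1)    [product of powers]
= s^14 · s^(-1)    [quotient of powers]
= s^13    [product of powers]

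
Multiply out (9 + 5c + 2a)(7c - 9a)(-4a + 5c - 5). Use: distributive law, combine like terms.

(9 + 5c + 2a)(7c - 9a)(-4a + 5c - 5)
= (63c - 81a + 35c^2 - 45ac + 14ac - 18a^2)(-4a + 5c - 5)    [distributive law]
= (63c - 81a + 35c^2 - 31ac - 18a^2)(-4a + 5c - 5)    [combine like terms]
= -252ac + 315c^2 - 315c + 324a^2 - 405ac + 405a - 140ac^2 + 175c^3 - 175c^2 + 124a^2c - 155ac^2 + 155ac + 72a^3 - 90a^2c + 90a^2    [distributive law]
= -502ac + 140c^2 - 315c + 414a^2 + 405a - 295ac^2 + 175c^3 + 34a^2c + 72a^3    [combine like terms]

-502ac + 140c^2 - 315c + 414a^2 + 405a - 295ac^2 + 175c^3 + 34a^2c + 72a^3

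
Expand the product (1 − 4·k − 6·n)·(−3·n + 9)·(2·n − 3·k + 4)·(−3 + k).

126·n^2 + 48·k·n^2 − 651·k·n + 255·k^2·n + 630·n + 549·k − 495·k^2 − 108 − 30·k^2·n^2 − 36·k^3·n + 108·k^3 − 108·n^3 + 36·k·n^3

(1 − 4·k − 6·n)·(−3·n + 9)·(2·n − 3·k + 4)·(−3 + k)
= (−3·n + 9 + 12·k·n − 36·k + 18·n^2 − 54·n)·(2·n − 3·k + 4)·(−3 + k)    [distributive law]
= (−57·n + 9 + 12·k·n − 36·k + 18·n^2)·(2·n − 3·k + 4)·(−3 + k)    [combine like terms]
= (−114·n^2 + 171·k·n − 228·n + 18·n − 27·k + 36 + 24·k·n^2 − 36·k^2·n + 48·k·n − 72·k·n + 108·k^2 − 144·k + 36·n^3 − 54·k·n^2 + 72·n^2)·(−3 + k)    [distributive law]
= (−42·n^2 + 147·k·n − 210·n − 171·k + 36 − 30·k·n^2 − 36·k^2·n + 108·k^2 + 36·n^3)·(−3 + k)    [combine like terms]
= 126·n^2 − 42·k·n^2 − 441·k·n + 147·k^2·n + 630·n − 210·k·n + 513·k − 171·k^2 − 108 + 36·k + 90·k·n^2 − 30·k^2·n^2 + 108·k^2·n − 36·k^3·n − 324·k^2 + 108·k^3 − 108·n^3 + 36·k·n^3    [distributive law]
= 126·n^2 + 48·k·n^2 − 651·k·n + 255·k^2·n + 630·n + 549·k − 495·k^2 − 108 − 30·k^2·n^2 − 36·k^3·n + 108·k^3 − 108·n^3 + 36·k·n^3    [combine like terms]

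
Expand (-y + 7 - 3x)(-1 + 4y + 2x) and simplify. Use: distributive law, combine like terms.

(-y + 7 - 3x)(-1 + 4y + 2x)
= y - 4y² - 2xy - 7 + 28y + 14x + 3x - 12xy - 6x²    [distributive law]
= 29y - 4y² - 14xy - 7 + 17x - 6x²    [combine like terms]

29y - 4y² - 14xy - 7 + 17x - 6x²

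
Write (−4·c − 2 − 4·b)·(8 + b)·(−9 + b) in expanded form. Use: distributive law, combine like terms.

288·c + 4·b·c − 4·b^2·c + 144 + 290·b + 2·b^2 − 4·b^3

(−4·c − 2 − 4·b)·(8 + b)·(−9 + b)
= (−32·c − 4·b·c − 16 − 2·b − 32·b − 4·b^2)·(−9 + b)    [distributive law]
= (−32·c − 4·b·c − 16 − 34·b − 4·b^2)·(−9 + b)    [combine like terms]
= 288·c − 32·b·c + 36·b·c − 4·b^2·c + 144 − 16·b + 306·b − 34·b^2 + 36·b^2 − 4·b^3    [distributive law]
= 288·c + 4·b·c − 4·b^2·c + 144 + 290·b + 2·b^2 − 4·b^3    [combine like terms]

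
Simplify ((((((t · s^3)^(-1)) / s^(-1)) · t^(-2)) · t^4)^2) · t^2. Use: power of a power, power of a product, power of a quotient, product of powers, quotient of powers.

((((((t · s^3)^(-1)) / s^(-1)) · t^(-2)) · t^4)^2) · t^2
= ((((((t · s^3)^(-1)) / s^(-1)) · t^(-2))^2) · ((t^4)^2)) · t^2    [power of a product]
= ((((((t · s^3)^(-1)) / s^(-1))^2) · ((t^(-2))^2)) · ((t^4)^2)) · t^2    [power of a product]
= ((((((t · s^3)^(-1))^2) / ((s^(-1))^2)) · ((t^(-2))^2)) · ((t^4)^2)) · t^2    [power of a quotient]
= (((((t · s^3)^(-2)) / ((s^(-1))^2)) · ((t^(-2))^2)) · ((t^4)^2)) · t^2    [power of a power]
= (((((t^(-2)) · ((s^3)^(-2))) / ((s^(-1))^2)) · ((t^(-2))^2)) · ((t^4)^2)) · t^2    [power of a product]
= ((((t^(-2) · s^(-6)) / ((s^(-1))^2)) · ((t^(-2))^2)) · ((t^4)^2)) · t^2    [power of a power]
= ((((t^(-2) · s^(-6)) / s^(-2)) · ((t^(-2))^2)) · ((t^4)^2)) · t^2    [power of a power]
= ((((t^(-2) · s^(-6)) / s^(-2)) · t^(-4)) · ((t^4)^2)) · t^2    [power of a power]
= ((((t^(-2) · s^(-6)) / s^(-2)) · t^(-4)) · t^8) · t^2    [power of a power]
= s^(-4)t^4    [quotient of powers; product of powers]

s^(-4)t^4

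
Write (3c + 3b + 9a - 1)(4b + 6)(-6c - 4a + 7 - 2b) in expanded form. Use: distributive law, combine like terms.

-72bc² - 264abc - 36bc - 96b²c - 108c² - 396ac + 162c - 120ab² + 56b² - 24b³ + 88ab + 110b - 144a²b - 216a² + 402a - 42

(3c + 3b + 9a - 1)(4b + 6)(-6c - 4a + 7 - 2b)
= (12bc + 18c + 12b² + 18b + 36ab + 54a - 4b - 6)(-6c - 4a + 7 - 2b)    [distributive law]
= (12bc + 18c + 12b² + 14b + 36ab + 54a - 6)(-6c - 4a + 7 - 2b)    [combine like terms]
= -72bc² - 48abc + 84bc - 24b²c - 108c² - 72ac + 126c - 36bc - 72b²c - 48ab² + 84b² - 24b³ - 84bc - 56ab + 98b - 28b² - 216abc - 144a²b + 252ab - 72ab² - 324ac - 216a² + 378a - 108ab + 36c + 24a - 42 + 12b    [distributive law]
= -72bc² - 264abc - 36bc - 96b²c - 108c² - 396ac + 162c - 120ab² + 56b² - 24b³ + 88ab + 110b - 144a²b - 216a² + 402a - 42    [combine like terms]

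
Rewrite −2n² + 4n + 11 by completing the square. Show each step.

−2(n − 1)² + 13

−2n² + 4n + 11
= −2(n² − 2n) + 11    [factor out -2 from the n-terms]
= −2(n² − 2n + 1 − 1) + 11    [add and subtract 1 inside the bracket]
= −2(n − 1)² + 2 + 11    [perfect-square identity]
= −2(n − 1)² + 13    [combine constants]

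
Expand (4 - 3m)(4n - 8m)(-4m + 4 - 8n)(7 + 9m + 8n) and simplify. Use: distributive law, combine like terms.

560mn + 2080m²n + 672mn² + 448n - 384n² - 1024n³ + 416m² + 1344m³ - 896m - 2064m³n - 288m²n² + 768mn³ - 864m⁴

(4 - 3m)(4n - 8m)(-4m + 4 - 8n)(7 + 9m + 8n)
= (16n - 32m - 12mn + 24m²)(-4m + 4 - 8n)(7 + 9m + 8n)    [distributive law]
= (-64mn + 64n - 128n² + 128m² - 128m + 256mn + 48m²n - 48mn + 96mn² - 96m³ + 96m² - 192m²n)(7 + 9m + 8n)    [distributive law]
= (144mn + 64n - 128n² + 224m² - 128m - 144m²n + 96mn² - 96m³)(7 + 9m + 8n)    [combine like terms]
= 1008mn + 1296m²n + 1152mn² + 448n + 576mn + 512n² - 896n² - 1152mn² - 1024n³ + 1568m² + 2016m³ + 1792m²n - 896m - 1152m² - 1024mn - 1008m²n - 1296m³n - 1152m²n² + 672mn² + 864m²n² + 768mn³ - 672m³ - 864m⁴ - 768m³n    [distributive law]
= 560mn + 2080m²n + 672mn² + 448n - 384n² - 1024n³ + 416m² + 1344m³ - 896m - 2064m³n - 288m²n² + 768mn³ - 864m⁴    [combine like terms]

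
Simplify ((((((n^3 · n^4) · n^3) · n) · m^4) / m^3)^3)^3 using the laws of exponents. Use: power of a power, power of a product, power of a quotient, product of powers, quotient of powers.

m^9n^99

((((((n^3 · n^4) · n^3) · n) · m^4) / m^3)^3)^3
= (((((n^3 · n^4) · n^3) · n) · m^4) / m^3)^9    [power of a power]
= (((((n^3 · n^4) · n^3) · n) · m^4)^9) / ((m^3)^9)    [power of a quotient]
= (((((n^3 · n^4) · n^3) · n)^9) · ((m^4)^9)) / ((m^3)^9)    [power of a product]
= (((((n^3 · n^4) · n^3)^9) · (n^9)) · ((m^4)^9)) / ((m^3)^9)    [power of a product]
= (((((n^3 · n^4)^9) · ((n^3)^9)) · (n^9)) · ((m^4)^9)) / ((m^3)^9)    [power of a product]
= ((((((n^3)^9) · ((n^4)^9)) · ((n^3)^9)) · (n^9)) · ((m^4)^9)) / ((m^3)^9)    [power of a product]
= ((((n^27 · ((n^4)^9)) · ((n^3)^9)) · (n^9)) · ((m^4)^9)) / ((m^3)^9)    [power of a power]
= ((((n^27 · n^36) · ((n^3)^9)) · (n^9)) · ((m^4)^9)) / ((m^3)^9)    [power of a power]
= (((n^63 · ((n^3)^9)) · (n^9)) · ((m^4)^9)) / ((m^3)^9)    [product of powers]
= (((n^63 · n^27) · (n^9)) · ((m^4)^9)) / ((m^3)^9)    [power of a power]
= ((n^90 · (n^9)) · ((m^4)^9)) / ((m^3)^9)    [product of powers]
= (n^99 · ((m^4)^9)) / ((m^3)^9)    [product of powers]
= (n^99 · m^36) / ((m^3)^9)    [power of a power]
= (n^99 · m^36) / m^27    [power of a power]
= m^9n^99    [quotient of powers]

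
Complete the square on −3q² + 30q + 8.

−3(q − 5)² + 83

−3q² + 30q + 8
= −3(q² − 10q) + 8    [factor out -3 from the q-terms]
= −3(q² − 10q + 25 − 25) + 8    [add and subtract 25 inside the bracket]
= −3(q − 5)² + 75 + 8    [perfect-square identity]
= −3(q − 5)² + 83    [combine constants]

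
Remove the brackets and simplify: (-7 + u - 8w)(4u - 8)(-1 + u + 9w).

92u - 40u^2 - 228uw - 56 + 440w + 4u^3 + 4u^2w - 288uw^2 + 576w^2

(-7 + u - 8w)(4u - 8)(-1 + u + 9w)
= (-28u + 56 + 4u^2 - 8u - 32uw + 64w)(-1 + u + 9w)    [distributive law]
= (-36u + 56 + 4u^2 - 32uw + 64w)(-1 + u + 9w)    [combine like terms]
= 36u - 36u^2 - 324uw - 56 + 56u + 504w - 4u^2 + 4u^3 + 36u^2w + 32uw - 32u^2w - 288uw^2 - 64w + 64uw + 576w^2    [distributive law]
= 92u - 40u^2 - 228uw - 56 + 440w + 4u^3 + 4u^2w - 288uw^2 + 576w^2    [combine like terms]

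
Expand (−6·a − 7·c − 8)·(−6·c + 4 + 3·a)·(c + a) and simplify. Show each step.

57·a·c^2 − 3·a^2·c − 28·a·c − 48·a^2 − 18·a^3 + 42·c^3 + 20·c^2 − 32·c − 32·a

(−6·a − 7·c − 8)·(−6·c + 4 + 3·a)·(c + a)
= (36·a·c − 24·a − 18·a^2 + 42·c^2 − 28·c − 21·a·c + 48·c − 32 − 24·a)·(c + a)    [distributive law]
= (15·a·c − 48·a − 18·a^2 + 42·c^2 + 20·c − 32)·(c + a)    [combine like terms]
= 15·a·c^2 + 15·a^2·c − 48·a·c − 48·a^2 − 18·a^2·c − 18·a^3 + 42·c^3 + 42·a·c^2 + 20·c^2 + 20·a·c − 32·c − 32·a    [distributive law]
= 57·a·c^2 − 3·a^2·c − 28·a·c − 48·a^2 − 18·a^3 + 42·c^3 + 20·c^2 − 32·c − 32·a    [combine like terms]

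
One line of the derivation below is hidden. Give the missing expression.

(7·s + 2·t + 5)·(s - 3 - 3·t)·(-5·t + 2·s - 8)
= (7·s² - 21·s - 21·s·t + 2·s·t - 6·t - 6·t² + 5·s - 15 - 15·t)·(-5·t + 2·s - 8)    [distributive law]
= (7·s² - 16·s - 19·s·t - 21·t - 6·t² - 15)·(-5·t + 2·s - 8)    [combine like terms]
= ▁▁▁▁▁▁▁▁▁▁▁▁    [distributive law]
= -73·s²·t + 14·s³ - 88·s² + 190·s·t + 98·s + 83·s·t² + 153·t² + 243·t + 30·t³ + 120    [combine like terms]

After distributive law, the bracketed line is:

-35·s²·t + 14·s³ - 56·s² + 80·s·t - 32·s² + 128·s + 95·s·t² - 38·s²·t + 152·s·t + 105·t² - 42·s·t + 168·t + 30·t³ - 12·s·t² + 48·t² + 75·t - 30·s + 120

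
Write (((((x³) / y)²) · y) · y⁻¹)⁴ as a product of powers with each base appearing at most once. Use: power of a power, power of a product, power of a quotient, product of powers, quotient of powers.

(((((x³) / y)²) · y) · y⁻¹)⁴
= (((((x³) / y)²) · y)⁴) · ((y⁻¹)⁴)    [power of a product]
= (((((x³) / y)²)⁴) · (y⁴)) · ((y⁻¹)⁴)    [power of a product]
= ((((x³) / y)⁸) · (y⁴)) · ((y⁻¹)⁴)    [power of a power]
= ((((x³)⁸) / (y⁸)) · (y⁴)) · ((y⁻¹)⁴)    [power of a quotient]
= (((x²⁴) / (y⁸)) · (y⁴)) · ((y⁻¹)⁴)    [power of a power]
= ((x²⁴ / y⁸) · y⁴) · y⁻⁴    [power of a power]
= x²⁴·y⁻⁸    [quotient of powers; product of powers]

x²⁴·y⁻⁸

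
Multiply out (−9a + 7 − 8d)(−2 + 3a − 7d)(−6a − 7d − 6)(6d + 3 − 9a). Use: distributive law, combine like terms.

(−9a + 7 − 8d)(−2 + 3a − 7d)(−6a − 7d − 6)(6d + 3 − 9a)
= (18a − 27a^2 + 63ad − 14 + 21a − 49d + 16d − 24ad + 56d^2)(−6a − 7d − 6)(6d + 3 − 9a)    [distributive law]
= (39a − 27a^2 + 39ad − 14 − 33d + 56d^2)(−6a − 7d − 6)(6d + 3 − 9a)    [combine like terms]
= (−234a^2 − 273ad − 234a + 162a^3 + 189a^2d + 162a^2 − 234a^2d − 273ad^2 − 234ad + 84a + 98d + 84 + 198ad + 231d^2 + 198d − 336ad^2 − 392d^3 − 336d^2)(6d + 3 − 9a)    [distributive law]
= (−72a^2 − 309ad − 150a + 162a^3 − 45a^2d − 609ad^2 + 296d + 84 − 105d^2 − 392d^3)(6d + 3 − 9a)    [combine like terms]
= −432a^2d − 216a^2 + 648a^3 − 1854ad^2 − 927ad + 2781a^2d − 900ad − 450a + 1350a^2 + 972a^3d + 486a^3 − 1458a^4 − 270a^2d^2 − 135a^2d + 405a^3d − 3654ad^3 − 1827ad^2 + 5481a^2d^2 + 1776d^2 + 888d − 2664ad + 504d + 252 − 756a − 630d^3 − 315d^2 + 945ad^2 − 2352d^4 − 1176d^3 + 3528ad^3    [distributive law]
= 2214a^2d + 1134a^2 + 1134a^3 − 2736ad^2 − 4491ad − 1206a + 1377a^3d − 1458a^4 + 5211a^2d^2 − 126ad^3 + 1461d^2 + 1392d + 252 − 1806d^3 − 2352d^4    [combine like terms]

2214a^2d + 1134a^2 + 1134a^3 − 2736ad^2 − 4491ad − 1206a + 1377a^3d − 1458a^4 + 5211a^2d^2 − 126ad^3 + 1461d^2 + 1392d + 252 − 1806d^3 − 2352d^4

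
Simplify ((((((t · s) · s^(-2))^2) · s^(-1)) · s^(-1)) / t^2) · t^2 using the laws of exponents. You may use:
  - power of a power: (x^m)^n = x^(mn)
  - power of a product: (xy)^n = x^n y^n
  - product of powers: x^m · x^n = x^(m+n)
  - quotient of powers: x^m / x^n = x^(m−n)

s^(-4)t^2

((((((t · s) · s^(-2))^2) · s^(-1)) · s^(-1)) / t^2) · t^2
= ((((((t · s)^2) · ((s^(-2))^2)) · s^(-1)) · s^(-1)) / t^2) · t^2    [power of a product]
= ((((((t^2) · (s^2)) · ((s^(-2))^2)) · s^(-1)) · s^(-1)) / t^2) · t^2    [power of a product]
= (((((t^2 · s^2) · s^(-4)) · s^(-1)) · s^(-1)) / t^2) · t^2    [power of a power]
= s^(-4)t^2    [quotient of powers; product of powers]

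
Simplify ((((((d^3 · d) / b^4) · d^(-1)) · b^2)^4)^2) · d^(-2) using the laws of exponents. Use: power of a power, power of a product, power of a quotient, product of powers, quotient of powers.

b^(-16)d^22

((((((d^3 · d) / b^4) · d^(-1)) · b^2)^4)^2) · d^(-2)
= (((((d^3 · d) / b^4) · d^(-1)) · b^2)^8) · d^(-2)    [power of a power]
= (((((d^3 · d) / b^4) · d^(-1))^8) · ((b^2)^8)) · d^(-2)    [power of a product]
= (((((d^3 · d) / b^4)^8) · ((d^(-1))^8)) · ((b^2)^8)) · d^(-2)    [power of a product]
= (((((d^3 · d)^8) / ((b^4)^8)) · ((d^(-1))^8)) · ((b^2)^8)) · d^(-2)    [power of a quotient]
= ((((((d^3)^8) · (d^8)) / ((b^4)^8)) · ((d^(-1))^8)) · ((b^2)^8)) · d^(-2)    [power of a product]
= ((((d^24 · (d^8)) / ((b^4)^8)) · ((d^(-1))^8)) · ((b^2)^8)) · d^(-2)    [power of a power]
= (((d^32 / ((b^4)^8)) · ((d^(-1))^8)) · ((b^2)^8)) · d^(-2)    [product of powers]
= (((d^32 / b^32) · ((d^(-1))^8)) · ((b^2)^8)) · d^(-2)    [power of a power]
= (((d^32 / b^32) · d^(-8)) · ((b^2)^8)) · d^(-2)    [power of a power]
= (((d^32 / b^32) · d^(-8)) · b^16) · d^(-2)    [power of a power]
= b^(-16)d^22    [quotient of powers; product of powers]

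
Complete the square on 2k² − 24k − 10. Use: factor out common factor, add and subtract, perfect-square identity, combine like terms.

2(k − 6)² − 82

2k² − 24k − 10
= 2(k² − 12k) − 10    [factor out 2 from the k-terms]
= 2(k² − 12k + 36 − 36) − 10    [add and subtract 36 inside the bracket]
= 2(k − 6)² − 72 − 10    [perfect-square identity]
= 2(k − 6)² − 82    [combine constants]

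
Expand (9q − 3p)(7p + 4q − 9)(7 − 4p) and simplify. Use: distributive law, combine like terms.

(9q − 3p)(7p + 4q − 9)(7 − 4p)
= (63pq + 36q^2 − 81q − 21p^2 − 12pq + 27p)(7 − 4p)    [distributive law]
= (51pq + 36q^2 − 81q − 21p^2 + 27p)(7 − 4p)    [combine like terms]
= 357pq − 204p^2q + 252q^2 − 144pq^2 − 567q + 324pq − 147p^2 + 84p^3 + 189p − 108p^2    [distributive law]
= 681pq − 204p^2q + 252q^2 − 144pq^2 − 567q − 255p^2 + 84p^3 + 189p    [combine like terms]

681pq − 204p^2q + 252q^2 − 144pq^2 − 567q − 255p^2 + 84p^3 + 189p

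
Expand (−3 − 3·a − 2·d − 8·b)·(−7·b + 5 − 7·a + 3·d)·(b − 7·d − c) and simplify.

(−3 − 3·a − 2·d − 8·b)·(−7·b + 5 − 7·a + 3·d)·(b − 7·d − c)
= (21·b − 15 + 21·a − 9·d + 21·a·b − 15·a + 21·a^2 − 9·a·d + 14·b·d − 10·d + 14·a·d − 6·d^2 + 56·b^2 − 40·b + 56·a·b − 24·b·d)·(b − 7·d − c)    [distributive law]
= (−19·b − 15 + 6·a − 19·d + 77·a·b + 21·a^2 + 5·a·d − 10·b·d − 6·d^2 + 56·b^2)·(b − 7·d − c)    [combine like terms]
= −19·b^2 + 133·b·d + 19·b·c − 15·b + 105·d + 15·c + 6·a·b − 42·a·d − 6·a·c − 19·b·d + 133·d^2 + 19·c·d + 77·a·b^2 − 539·a·b·d − 77·a·b·c + 21·a^2·b − 147·a^2·d − 21·a^2·c + 5·a·b·d − 35·a·d^2 − 5·a·c·d − 10·b^2·d + 70·b·d^2 + 10·b·c·d − 6·b·d^2 + 42·d^3 + 6·c·d^2 + 56·b^3 − 392·b^2·d − 56·b^2·c    [distributive law]
= −19·b^2 + 114·b·d + 19·b·c − 15·b + 105·d + 15·c + 6·a·b − 42·a·d − 6·a·c + 133·d^2 + 19·c·d + 77·a·b^2 − 534·a·b·d − 77·a·b·c + 21·a^2·b − 147·a^2·d − 21·a^2·c − 35·a·d^2 − 5·a·c·d − 402·b^2·d + 64·b·d^2 + 10·b·c·d + 42·d^3 + 6·c·d^2 + 56·b^3 − 56·b^2·c    [combine like terms]

−19·b^2 + 114·b·d + 19·b·c − 15·b + 105·d + 15·c + 6·a·b − 42·a·d − 6·a·c + 133·d^2 + 19·c·d + 77·a·b^2 − 534·a·b·d − 77·a·b·c + 21·a^2·b − 147·a^2·d − 21·a^2·c − 35·a·d^2 − 5·a·c·d − 402·b^2·d + 64·b·d^2 + 10·b·c·d + 42·d^3 + 6·c·d^2 + 56·b^3 − 56·b^2·c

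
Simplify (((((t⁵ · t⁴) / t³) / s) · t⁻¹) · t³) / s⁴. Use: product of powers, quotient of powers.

s⁻⁵·t⁸

(((((t⁵ · t⁴) / t³) / s) · t⁻¹) · t³) / s⁴
= ((((t⁹ / t³) / s) · t⁻¹) · t³) / s⁴    [product of powers]
= (((t⁶ / s) · t⁻¹) · t³) / s⁴    [quotient of powers]
= s⁻⁵·t⁸    [quotient of powers; product of powers]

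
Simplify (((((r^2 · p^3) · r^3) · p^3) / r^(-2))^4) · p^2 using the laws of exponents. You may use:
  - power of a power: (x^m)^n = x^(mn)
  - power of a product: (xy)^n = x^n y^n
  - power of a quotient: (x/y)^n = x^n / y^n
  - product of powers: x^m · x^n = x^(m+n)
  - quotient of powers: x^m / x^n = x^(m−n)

(((((r^2 · p^3) · r^3) · p^3) / r^(-2))^4) · p^2
= (((((r^2 · p^3) · r^3) · p^3)^4) / ((r^(-2))^4)) · p^2    [power of a quotient]
= (((((r^2 · p^3) · r^3)^4) · ((p^3)^4)) / ((r^(-2))^4)) · p^2    [power of a product]
= (((((r^2 · p^3)^4) · ((r^3)^4)) · ((p^3)^4)) / ((r^(-2))^4)) · p^2    [power of a product]
= ((((((r^2)^4) · ((p^3)^4)) · ((r^3)^4)) · ((p^3)^4)) / ((r^(-2))^4)) · p^2    [power of a product]
= ((((r^8 · ((p^3)^4)) · ((r^3)^4)) · ((p^3)^4)) / ((r^(-2))^4)) · p^2    [power of a power]
= ((((r^8 · p^12) · ((r^3)^4)) · ((p^3)^4)) / ((r^(-2))^4)) · p^2    [power of a power]
= ((((r^8 · p^12) · r^12) · ((p^3)^4)) / ((r^(-2))^4)) · p^2    [power of a power]
= ((((r^8 · p^12) · r^12) · p^12) / ((r^(-2))^4)) · p^2    [power of a power]
= ((((r^8 · p^12) · r^12) · p^12) / r^(-8)) · p^2    [power of a power]
= p^26r^28    [quotient of powers; product of powers]

p^26r^28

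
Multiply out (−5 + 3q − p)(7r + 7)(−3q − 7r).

−42qr + 245r^2 + 105q + 245r − 63q^2r − 147qr^2 − 63q^2 + 21pqr + 49pr^2 + 21pq + 49pr

(−5 + 3q − p)(7r + 7)(−3q − 7r)
= (−35r − 35 + 21qr + 21q − 7pr − 7p)(−3q − 7r)    [distributive law]
= 105qr + 245r^2 + 105q + 245r − 63q^2r − 147qr^2 − 63q^2 − 147qr + 21pqr + 49pr^2 + 21pq + 49pr    [distributive law]
= −42qr + 245r^2 + 105q + 245r − 63q^2r − 147qr^2 − 63q^2 + 21pqr + 49pr^2 + 21pq + 49pr    [combine like terms]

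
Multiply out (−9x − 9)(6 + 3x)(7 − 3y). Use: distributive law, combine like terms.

−567x + 243xy − 189x^2 + 81x^2y − 378 + 162y

(−9x − 9)(6 + 3x)(7 − 3y)
= (−54x − 27x^2 − 54 − 27x)(7 − 3y)    [distributive law]
= (−81x − 27x^2 − 54)(7 − 3y)    [combine like terms]
= −567x + 243xy − 189x^2 + 81x^2y − 378 + 162y    [distributive law]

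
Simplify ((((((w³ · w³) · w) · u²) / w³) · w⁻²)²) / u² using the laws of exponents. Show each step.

u²w⁴

((((((w³ · w³) · w) · u²) / w³) · w⁻²)²) / u²
= ((((((w³ · w³) · w) · u²) / w³)²) · ((w⁻²)²)) / u²    [power of a product]
= ((((((w³ · w³) · w) · u²)²) / ((w³)²)) · ((w⁻²)²)) / u²    [power of a quotient]
= ((((((w³ · w³) · w)²) · ((u²)²)) / ((w³)²)) · ((w⁻²)²)) / u²    [power of a product]
= ((((((w³ · w³)²) · (w²)) · ((u²)²)) / ((w³)²)) · ((w⁻²)²)) / u²    [power of a product]
= (((((((w³)²) · ((w³)²)) · (w²)) · ((u²)²)) / ((w³)²)) · ((w⁻²)²)) / u²    [power of a product]
= (((((w⁶ · ((w³)²)) · (w²)) · ((u²)²)) / ((w³)²)) · ((w⁻²)²)) / u²    [power of a power]
= (((((w⁶ · w⁶) · (w²)) · ((u²)²)) / ((w³)²)) · ((w⁻²)²)) / u²    [power of a power]
= ((((w¹² · (w²)) · ((u²)²)) / ((w³)²)) · ((w⁻²)²)) / u²    [product of powers]
= (((w¹⁴ · ((u²)²)) / ((w³)²)) · ((w⁻²)²)) / u²    [product of powers]
= (((w¹⁴ · u⁴) / ((w³)²)) · ((w⁻²)²)) / u²    [power of a power]
= (((w¹⁴ · u⁴) / w⁶) · ((w⁻²)²)) / u²    [power of a power]
= (((w¹⁴ · u⁴) / w⁶) · w⁻⁴) / u²    [power of a power]
= u²w⁴    [quotient of powers; product of powers]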